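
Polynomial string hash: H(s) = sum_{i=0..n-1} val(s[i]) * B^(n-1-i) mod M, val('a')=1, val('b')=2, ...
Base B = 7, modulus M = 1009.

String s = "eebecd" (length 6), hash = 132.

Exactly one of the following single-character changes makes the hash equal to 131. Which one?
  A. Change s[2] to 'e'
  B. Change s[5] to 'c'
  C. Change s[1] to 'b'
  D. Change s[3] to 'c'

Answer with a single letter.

Answer: B

Derivation:
Option A: s[2]='b'->'e', delta=(5-2)*7^3 mod 1009 = 20, hash=132+20 mod 1009 = 152
Option B: s[5]='d'->'c', delta=(3-4)*7^0 mod 1009 = 1008, hash=132+1008 mod 1009 = 131 <-- target
Option C: s[1]='e'->'b', delta=(2-5)*7^4 mod 1009 = 869, hash=132+869 mod 1009 = 1001
Option D: s[3]='e'->'c', delta=(3-5)*7^2 mod 1009 = 911, hash=132+911 mod 1009 = 34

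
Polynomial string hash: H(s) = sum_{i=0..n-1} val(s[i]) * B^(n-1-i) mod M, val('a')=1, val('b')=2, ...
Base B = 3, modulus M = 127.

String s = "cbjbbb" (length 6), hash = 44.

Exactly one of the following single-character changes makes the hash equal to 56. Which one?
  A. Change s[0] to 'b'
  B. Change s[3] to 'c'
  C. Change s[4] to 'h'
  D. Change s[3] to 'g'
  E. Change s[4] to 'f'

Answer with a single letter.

Option A: s[0]='c'->'b', delta=(2-3)*3^5 mod 127 = 11, hash=44+11 mod 127 = 55
Option B: s[3]='b'->'c', delta=(3-2)*3^2 mod 127 = 9, hash=44+9 mod 127 = 53
Option C: s[4]='b'->'h', delta=(8-2)*3^1 mod 127 = 18, hash=44+18 mod 127 = 62
Option D: s[3]='b'->'g', delta=(7-2)*3^2 mod 127 = 45, hash=44+45 mod 127 = 89
Option E: s[4]='b'->'f', delta=(6-2)*3^1 mod 127 = 12, hash=44+12 mod 127 = 56 <-- target

Answer: E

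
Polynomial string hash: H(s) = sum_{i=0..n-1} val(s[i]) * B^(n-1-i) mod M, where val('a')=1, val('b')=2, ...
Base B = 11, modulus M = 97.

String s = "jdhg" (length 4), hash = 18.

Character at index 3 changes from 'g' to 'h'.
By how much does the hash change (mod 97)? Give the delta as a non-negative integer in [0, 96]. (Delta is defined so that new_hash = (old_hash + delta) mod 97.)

Answer: 1

Derivation:
Delta formula: (val(new) - val(old)) * B^(n-1-k) mod M
  val('h') - val('g') = 8 - 7 = 1
  B^(n-1-k) = 11^0 mod 97 = 1
  Delta = 1 * 1 mod 97 = 1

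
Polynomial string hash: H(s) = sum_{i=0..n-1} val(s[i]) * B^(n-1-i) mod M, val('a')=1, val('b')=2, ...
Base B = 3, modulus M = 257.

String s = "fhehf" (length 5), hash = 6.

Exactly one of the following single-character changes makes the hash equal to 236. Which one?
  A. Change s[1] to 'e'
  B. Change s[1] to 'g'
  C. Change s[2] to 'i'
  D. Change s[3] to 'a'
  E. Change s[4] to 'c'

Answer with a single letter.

Answer: B

Derivation:
Option A: s[1]='h'->'e', delta=(5-8)*3^3 mod 257 = 176, hash=6+176 mod 257 = 182
Option B: s[1]='h'->'g', delta=(7-8)*3^3 mod 257 = 230, hash=6+230 mod 257 = 236 <-- target
Option C: s[2]='e'->'i', delta=(9-5)*3^2 mod 257 = 36, hash=6+36 mod 257 = 42
Option D: s[3]='h'->'a', delta=(1-8)*3^1 mod 257 = 236, hash=6+236 mod 257 = 242
Option E: s[4]='f'->'c', delta=(3-6)*3^0 mod 257 = 254, hash=6+254 mod 257 = 3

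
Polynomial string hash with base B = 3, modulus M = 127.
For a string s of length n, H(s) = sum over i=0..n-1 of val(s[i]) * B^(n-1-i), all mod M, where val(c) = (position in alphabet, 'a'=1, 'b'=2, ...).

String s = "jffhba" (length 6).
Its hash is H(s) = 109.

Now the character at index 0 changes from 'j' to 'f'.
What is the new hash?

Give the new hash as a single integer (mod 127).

val('j') = 10, val('f') = 6
Position k = 0, exponent = n-1-k = 5
B^5 mod M = 3^5 mod 127 = 116
Delta = (6 - 10) * 116 mod 127 = 44
New hash = (109 + 44) mod 127 = 26

Answer: 26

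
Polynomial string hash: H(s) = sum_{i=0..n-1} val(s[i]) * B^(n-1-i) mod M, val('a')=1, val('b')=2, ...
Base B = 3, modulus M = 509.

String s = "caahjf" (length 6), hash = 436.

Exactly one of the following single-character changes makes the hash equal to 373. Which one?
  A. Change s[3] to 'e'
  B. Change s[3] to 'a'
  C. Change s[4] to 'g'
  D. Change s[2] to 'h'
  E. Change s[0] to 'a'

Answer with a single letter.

Option A: s[3]='h'->'e', delta=(5-8)*3^2 mod 509 = 482, hash=436+482 mod 509 = 409
Option B: s[3]='h'->'a', delta=(1-8)*3^2 mod 509 = 446, hash=436+446 mod 509 = 373 <-- target
Option C: s[4]='j'->'g', delta=(7-10)*3^1 mod 509 = 500, hash=436+500 mod 509 = 427
Option D: s[2]='a'->'h', delta=(8-1)*3^3 mod 509 = 189, hash=436+189 mod 509 = 116
Option E: s[0]='c'->'a', delta=(1-3)*3^5 mod 509 = 23, hash=436+23 mod 509 = 459

Answer: B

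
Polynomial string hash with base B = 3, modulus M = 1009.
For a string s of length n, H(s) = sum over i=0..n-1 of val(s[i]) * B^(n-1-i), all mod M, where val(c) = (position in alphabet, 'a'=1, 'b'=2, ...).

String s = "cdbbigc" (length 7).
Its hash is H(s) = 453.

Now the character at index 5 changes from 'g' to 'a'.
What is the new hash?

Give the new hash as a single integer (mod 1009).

Answer: 435

Derivation:
val('g') = 7, val('a') = 1
Position k = 5, exponent = n-1-k = 1
B^1 mod M = 3^1 mod 1009 = 3
Delta = (1 - 7) * 3 mod 1009 = 991
New hash = (453 + 991) mod 1009 = 435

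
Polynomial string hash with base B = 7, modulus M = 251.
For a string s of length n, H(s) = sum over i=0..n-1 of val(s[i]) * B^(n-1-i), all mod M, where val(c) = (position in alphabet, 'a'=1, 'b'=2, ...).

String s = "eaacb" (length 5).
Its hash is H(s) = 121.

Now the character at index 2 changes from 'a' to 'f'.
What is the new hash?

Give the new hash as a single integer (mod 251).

val('a') = 1, val('f') = 6
Position k = 2, exponent = n-1-k = 2
B^2 mod M = 7^2 mod 251 = 49
Delta = (6 - 1) * 49 mod 251 = 245
New hash = (121 + 245) mod 251 = 115

Answer: 115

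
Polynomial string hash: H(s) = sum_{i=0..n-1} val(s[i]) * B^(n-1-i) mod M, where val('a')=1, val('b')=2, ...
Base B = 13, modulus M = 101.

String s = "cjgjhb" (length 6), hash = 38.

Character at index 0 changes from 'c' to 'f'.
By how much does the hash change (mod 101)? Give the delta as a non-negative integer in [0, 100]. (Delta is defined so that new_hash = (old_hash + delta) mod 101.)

Answer: 51

Derivation:
Delta formula: (val(new) - val(old)) * B^(n-1-k) mod M
  val('f') - val('c') = 6 - 3 = 3
  B^(n-1-k) = 13^5 mod 101 = 17
  Delta = 3 * 17 mod 101 = 51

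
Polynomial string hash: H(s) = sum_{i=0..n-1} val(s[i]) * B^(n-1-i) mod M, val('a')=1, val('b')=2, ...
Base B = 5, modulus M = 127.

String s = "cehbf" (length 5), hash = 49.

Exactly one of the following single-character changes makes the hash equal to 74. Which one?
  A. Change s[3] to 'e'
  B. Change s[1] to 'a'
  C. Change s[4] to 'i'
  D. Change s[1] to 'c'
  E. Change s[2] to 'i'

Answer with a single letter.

Answer: E

Derivation:
Option A: s[3]='b'->'e', delta=(5-2)*5^1 mod 127 = 15, hash=49+15 mod 127 = 64
Option B: s[1]='e'->'a', delta=(1-5)*5^3 mod 127 = 8, hash=49+8 mod 127 = 57
Option C: s[4]='f'->'i', delta=(9-6)*5^0 mod 127 = 3, hash=49+3 mod 127 = 52
Option D: s[1]='e'->'c', delta=(3-5)*5^3 mod 127 = 4, hash=49+4 mod 127 = 53
Option E: s[2]='h'->'i', delta=(9-8)*5^2 mod 127 = 25, hash=49+25 mod 127 = 74 <-- target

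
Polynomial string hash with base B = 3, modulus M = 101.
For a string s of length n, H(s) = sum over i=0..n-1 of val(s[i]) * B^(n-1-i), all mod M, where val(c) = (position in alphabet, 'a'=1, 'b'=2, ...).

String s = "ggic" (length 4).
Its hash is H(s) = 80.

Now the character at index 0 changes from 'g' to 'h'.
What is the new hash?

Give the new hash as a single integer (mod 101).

val('g') = 7, val('h') = 8
Position k = 0, exponent = n-1-k = 3
B^3 mod M = 3^3 mod 101 = 27
Delta = (8 - 7) * 27 mod 101 = 27
New hash = (80 + 27) mod 101 = 6

Answer: 6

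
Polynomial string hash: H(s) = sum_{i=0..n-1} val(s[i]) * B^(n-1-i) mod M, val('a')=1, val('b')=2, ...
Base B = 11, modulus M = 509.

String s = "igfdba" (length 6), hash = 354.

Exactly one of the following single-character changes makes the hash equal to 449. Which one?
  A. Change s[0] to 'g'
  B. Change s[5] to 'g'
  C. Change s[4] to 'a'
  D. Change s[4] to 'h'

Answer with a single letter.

Option A: s[0]='i'->'g', delta=(7-9)*11^5 mod 509 = 95, hash=354+95 mod 509 = 449 <-- target
Option B: s[5]='a'->'g', delta=(7-1)*11^0 mod 509 = 6, hash=354+6 mod 509 = 360
Option C: s[4]='b'->'a', delta=(1-2)*11^1 mod 509 = 498, hash=354+498 mod 509 = 343
Option D: s[4]='b'->'h', delta=(8-2)*11^1 mod 509 = 66, hash=354+66 mod 509 = 420

Answer: A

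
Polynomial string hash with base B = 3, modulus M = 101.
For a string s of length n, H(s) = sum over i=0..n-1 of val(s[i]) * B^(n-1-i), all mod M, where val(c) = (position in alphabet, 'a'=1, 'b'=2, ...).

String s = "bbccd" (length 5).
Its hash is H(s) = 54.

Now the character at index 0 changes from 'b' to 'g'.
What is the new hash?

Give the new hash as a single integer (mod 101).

Answer: 55

Derivation:
val('b') = 2, val('g') = 7
Position k = 0, exponent = n-1-k = 4
B^4 mod M = 3^4 mod 101 = 81
Delta = (7 - 2) * 81 mod 101 = 1
New hash = (54 + 1) mod 101 = 55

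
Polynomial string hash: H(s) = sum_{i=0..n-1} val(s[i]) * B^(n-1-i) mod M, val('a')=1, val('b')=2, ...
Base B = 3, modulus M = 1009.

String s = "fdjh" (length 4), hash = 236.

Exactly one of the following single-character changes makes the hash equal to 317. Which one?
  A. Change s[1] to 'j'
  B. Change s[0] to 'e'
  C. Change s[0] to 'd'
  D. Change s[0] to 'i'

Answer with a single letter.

Answer: D

Derivation:
Option A: s[1]='d'->'j', delta=(10-4)*3^2 mod 1009 = 54, hash=236+54 mod 1009 = 290
Option B: s[0]='f'->'e', delta=(5-6)*3^3 mod 1009 = 982, hash=236+982 mod 1009 = 209
Option C: s[0]='f'->'d', delta=(4-6)*3^3 mod 1009 = 955, hash=236+955 mod 1009 = 182
Option D: s[0]='f'->'i', delta=(9-6)*3^3 mod 1009 = 81, hash=236+81 mod 1009 = 317 <-- target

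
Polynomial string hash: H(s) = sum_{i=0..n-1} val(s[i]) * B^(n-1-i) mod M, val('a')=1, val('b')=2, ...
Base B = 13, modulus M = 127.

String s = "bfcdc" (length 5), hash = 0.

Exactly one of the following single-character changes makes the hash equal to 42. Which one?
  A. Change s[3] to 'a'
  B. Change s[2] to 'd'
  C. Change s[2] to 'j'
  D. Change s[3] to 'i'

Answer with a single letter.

Option A: s[3]='d'->'a', delta=(1-4)*13^1 mod 127 = 88, hash=0+88 mod 127 = 88
Option B: s[2]='c'->'d', delta=(4-3)*13^2 mod 127 = 42, hash=0+42 mod 127 = 42 <-- target
Option C: s[2]='c'->'j', delta=(10-3)*13^2 mod 127 = 40, hash=0+40 mod 127 = 40
Option D: s[3]='d'->'i', delta=(9-4)*13^1 mod 127 = 65, hash=0+65 mod 127 = 65

Answer: B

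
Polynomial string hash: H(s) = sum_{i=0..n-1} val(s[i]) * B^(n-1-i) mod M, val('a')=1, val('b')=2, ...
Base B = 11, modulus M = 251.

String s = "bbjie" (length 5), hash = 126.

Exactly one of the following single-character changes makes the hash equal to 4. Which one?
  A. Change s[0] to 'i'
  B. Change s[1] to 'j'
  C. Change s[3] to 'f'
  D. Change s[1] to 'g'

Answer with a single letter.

Answer: D

Derivation:
Option A: s[0]='b'->'i', delta=(9-2)*11^4 mod 251 = 79, hash=126+79 mod 251 = 205
Option B: s[1]='b'->'j', delta=(10-2)*11^3 mod 251 = 106, hash=126+106 mod 251 = 232
Option C: s[3]='i'->'f', delta=(6-9)*11^1 mod 251 = 218, hash=126+218 mod 251 = 93
Option D: s[1]='b'->'g', delta=(7-2)*11^3 mod 251 = 129, hash=126+129 mod 251 = 4 <-- target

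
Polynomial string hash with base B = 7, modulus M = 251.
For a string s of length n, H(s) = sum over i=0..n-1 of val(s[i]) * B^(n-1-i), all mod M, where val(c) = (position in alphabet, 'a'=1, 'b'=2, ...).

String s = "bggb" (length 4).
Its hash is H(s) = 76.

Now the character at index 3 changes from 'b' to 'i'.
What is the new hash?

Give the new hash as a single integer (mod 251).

Answer: 83

Derivation:
val('b') = 2, val('i') = 9
Position k = 3, exponent = n-1-k = 0
B^0 mod M = 7^0 mod 251 = 1
Delta = (9 - 2) * 1 mod 251 = 7
New hash = (76 + 7) mod 251 = 83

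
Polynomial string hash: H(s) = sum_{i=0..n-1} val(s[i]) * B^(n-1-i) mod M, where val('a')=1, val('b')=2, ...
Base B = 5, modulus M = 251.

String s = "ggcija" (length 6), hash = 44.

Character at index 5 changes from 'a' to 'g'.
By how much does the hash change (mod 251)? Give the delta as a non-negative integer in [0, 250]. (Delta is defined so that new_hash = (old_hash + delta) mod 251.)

Delta formula: (val(new) - val(old)) * B^(n-1-k) mod M
  val('g') - val('a') = 7 - 1 = 6
  B^(n-1-k) = 5^0 mod 251 = 1
  Delta = 6 * 1 mod 251 = 6

Answer: 6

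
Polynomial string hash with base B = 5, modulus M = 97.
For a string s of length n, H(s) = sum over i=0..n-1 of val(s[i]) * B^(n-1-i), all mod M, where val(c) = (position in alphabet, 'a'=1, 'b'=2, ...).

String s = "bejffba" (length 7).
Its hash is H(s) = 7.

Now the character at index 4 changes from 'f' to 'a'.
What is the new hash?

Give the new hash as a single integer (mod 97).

Answer: 76

Derivation:
val('f') = 6, val('a') = 1
Position k = 4, exponent = n-1-k = 2
B^2 mod M = 5^2 mod 97 = 25
Delta = (1 - 6) * 25 mod 97 = 69
New hash = (7 + 69) mod 97 = 76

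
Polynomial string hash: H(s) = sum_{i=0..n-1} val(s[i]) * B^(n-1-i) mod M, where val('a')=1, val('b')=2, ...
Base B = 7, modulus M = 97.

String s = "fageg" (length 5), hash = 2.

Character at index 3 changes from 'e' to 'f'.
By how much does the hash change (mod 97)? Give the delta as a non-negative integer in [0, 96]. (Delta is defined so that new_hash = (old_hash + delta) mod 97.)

Delta formula: (val(new) - val(old)) * B^(n-1-k) mod M
  val('f') - val('e') = 6 - 5 = 1
  B^(n-1-k) = 7^1 mod 97 = 7
  Delta = 1 * 7 mod 97 = 7

Answer: 7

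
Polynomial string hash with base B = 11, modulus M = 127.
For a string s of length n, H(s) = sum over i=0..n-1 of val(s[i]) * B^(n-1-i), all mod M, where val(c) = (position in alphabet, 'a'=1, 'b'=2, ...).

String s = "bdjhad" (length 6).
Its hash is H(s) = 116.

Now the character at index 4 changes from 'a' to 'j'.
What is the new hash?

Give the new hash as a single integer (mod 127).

val('a') = 1, val('j') = 10
Position k = 4, exponent = n-1-k = 1
B^1 mod M = 11^1 mod 127 = 11
Delta = (10 - 1) * 11 mod 127 = 99
New hash = (116 + 99) mod 127 = 88

Answer: 88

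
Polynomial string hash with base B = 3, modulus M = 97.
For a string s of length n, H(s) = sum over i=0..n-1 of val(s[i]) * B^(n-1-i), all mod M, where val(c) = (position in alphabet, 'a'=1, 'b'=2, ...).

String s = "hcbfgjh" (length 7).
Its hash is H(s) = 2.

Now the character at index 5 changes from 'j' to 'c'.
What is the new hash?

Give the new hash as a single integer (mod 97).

val('j') = 10, val('c') = 3
Position k = 5, exponent = n-1-k = 1
B^1 mod M = 3^1 mod 97 = 3
Delta = (3 - 10) * 3 mod 97 = 76
New hash = (2 + 76) mod 97 = 78

Answer: 78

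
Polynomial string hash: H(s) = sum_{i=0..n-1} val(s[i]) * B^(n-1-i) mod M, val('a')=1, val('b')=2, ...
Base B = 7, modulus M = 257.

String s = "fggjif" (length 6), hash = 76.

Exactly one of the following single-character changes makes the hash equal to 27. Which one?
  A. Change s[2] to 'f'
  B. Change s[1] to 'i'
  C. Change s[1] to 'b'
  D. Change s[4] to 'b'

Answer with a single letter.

Answer: D

Derivation:
Option A: s[2]='g'->'f', delta=(6-7)*7^3 mod 257 = 171, hash=76+171 mod 257 = 247
Option B: s[1]='g'->'i', delta=(9-7)*7^4 mod 257 = 176, hash=76+176 mod 257 = 252
Option C: s[1]='g'->'b', delta=(2-7)*7^4 mod 257 = 74, hash=76+74 mod 257 = 150
Option D: s[4]='i'->'b', delta=(2-9)*7^1 mod 257 = 208, hash=76+208 mod 257 = 27 <-- target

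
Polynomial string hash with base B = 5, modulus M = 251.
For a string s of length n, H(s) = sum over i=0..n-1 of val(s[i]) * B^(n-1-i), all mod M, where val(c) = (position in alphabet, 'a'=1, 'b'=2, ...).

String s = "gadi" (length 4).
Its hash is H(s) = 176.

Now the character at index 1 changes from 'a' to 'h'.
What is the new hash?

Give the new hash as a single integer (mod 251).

val('a') = 1, val('h') = 8
Position k = 1, exponent = n-1-k = 2
B^2 mod M = 5^2 mod 251 = 25
Delta = (8 - 1) * 25 mod 251 = 175
New hash = (176 + 175) mod 251 = 100

Answer: 100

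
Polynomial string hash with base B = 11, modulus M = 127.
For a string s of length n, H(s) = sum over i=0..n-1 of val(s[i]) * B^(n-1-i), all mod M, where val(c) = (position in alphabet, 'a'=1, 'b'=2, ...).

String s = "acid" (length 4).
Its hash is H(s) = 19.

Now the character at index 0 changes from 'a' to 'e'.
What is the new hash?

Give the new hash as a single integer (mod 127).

Answer: 9

Derivation:
val('a') = 1, val('e') = 5
Position k = 0, exponent = n-1-k = 3
B^3 mod M = 11^3 mod 127 = 61
Delta = (5 - 1) * 61 mod 127 = 117
New hash = (19 + 117) mod 127 = 9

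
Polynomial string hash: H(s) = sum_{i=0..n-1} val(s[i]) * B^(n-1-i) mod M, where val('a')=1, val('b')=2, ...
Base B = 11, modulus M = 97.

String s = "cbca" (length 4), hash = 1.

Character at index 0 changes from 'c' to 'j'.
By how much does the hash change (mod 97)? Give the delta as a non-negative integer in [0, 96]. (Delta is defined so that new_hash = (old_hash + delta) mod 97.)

Delta formula: (val(new) - val(old)) * B^(n-1-k) mod M
  val('j') - val('c') = 10 - 3 = 7
  B^(n-1-k) = 11^3 mod 97 = 70
  Delta = 7 * 70 mod 97 = 5

Answer: 5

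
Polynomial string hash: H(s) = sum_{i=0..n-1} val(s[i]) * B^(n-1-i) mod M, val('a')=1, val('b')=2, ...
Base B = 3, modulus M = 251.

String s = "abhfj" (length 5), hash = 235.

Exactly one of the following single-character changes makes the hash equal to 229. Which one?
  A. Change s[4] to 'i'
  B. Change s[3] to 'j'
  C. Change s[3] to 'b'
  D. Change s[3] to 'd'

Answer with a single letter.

Option A: s[4]='j'->'i', delta=(9-10)*3^0 mod 251 = 250, hash=235+250 mod 251 = 234
Option B: s[3]='f'->'j', delta=(10-6)*3^1 mod 251 = 12, hash=235+12 mod 251 = 247
Option C: s[3]='f'->'b', delta=(2-6)*3^1 mod 251 = 239, hash=235+239 mod 251 = 223
Option D: s[3]='f'->'d', delta=(4-6)*3^1 mod 251 = 245, hash=235+245 mod 251 = 229 <-- target

Answer: D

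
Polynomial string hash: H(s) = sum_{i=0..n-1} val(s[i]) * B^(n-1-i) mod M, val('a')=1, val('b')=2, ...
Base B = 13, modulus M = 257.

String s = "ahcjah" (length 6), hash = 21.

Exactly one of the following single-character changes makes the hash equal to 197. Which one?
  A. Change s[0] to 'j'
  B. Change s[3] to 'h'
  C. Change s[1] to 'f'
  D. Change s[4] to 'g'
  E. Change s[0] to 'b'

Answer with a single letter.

Option A: s[0]='a'->'j', delta=(10-1)*13^5 mod 257 = 123, hash=21+123 mod 257 = 144
Option B: s[3]='j'->'h', delta=(8-10)*13^2 mod 257 = 176, hash=21+176 mod 257 = 197 <-- target
Option C: s[1]='h'->'f', delta=(6-8)*13^4 mod 257 = 189, hash=21+189 mod 257 = 210
Option D: s[4]='a'->'g', delta=(7-1)*13^1 mod 257 = 78, hash=21+78 mod 257 = 99
Option E: s[0]='a'->'b', delta=(2-1)*13^5 mod 257 = 185, hash=21+185 mod 257 = 206

Answer: B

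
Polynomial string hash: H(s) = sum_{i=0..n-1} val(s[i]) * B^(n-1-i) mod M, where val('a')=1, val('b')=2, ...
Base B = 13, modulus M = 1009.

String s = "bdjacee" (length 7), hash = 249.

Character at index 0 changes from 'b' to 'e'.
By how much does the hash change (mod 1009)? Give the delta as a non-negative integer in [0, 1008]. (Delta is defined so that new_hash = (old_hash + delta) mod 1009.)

Answer: 268

Derivation:
Delta formula: (val(new) - val(old)) * B^(n-1-k) mod M
  val('e') - val('b') = 5 - 2 = 3
  B^(n-1-k) = 13^6 mod 1009 = 762
  Delta = 3 * 762 mod 1009 = 268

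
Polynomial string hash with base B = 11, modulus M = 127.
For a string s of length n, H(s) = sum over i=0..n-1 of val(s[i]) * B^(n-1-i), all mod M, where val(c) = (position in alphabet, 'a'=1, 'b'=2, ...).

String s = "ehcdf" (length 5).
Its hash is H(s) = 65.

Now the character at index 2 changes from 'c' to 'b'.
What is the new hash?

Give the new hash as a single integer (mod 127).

Answer: 71

Derivation:
val('c') = 3, val('b') = 2
Position k = 2, exponent = n-1-k = 2
B^2 mod M = 11^2 mod 127 = 121
Delta = (2 - 3) * 121 mod 127 = 6
New hash = (65 + 6) mod 127 = 71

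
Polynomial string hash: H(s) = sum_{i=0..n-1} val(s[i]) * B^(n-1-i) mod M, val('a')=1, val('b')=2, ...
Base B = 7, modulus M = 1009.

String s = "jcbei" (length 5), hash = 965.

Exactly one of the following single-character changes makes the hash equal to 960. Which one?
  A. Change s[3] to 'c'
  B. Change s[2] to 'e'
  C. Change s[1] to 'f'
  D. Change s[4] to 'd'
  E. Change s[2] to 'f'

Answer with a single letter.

Answer: D

Derivation:
Option A: s[3]='e'->'c', delta=(3-5)*7^1 mod 1009 = 995, hash=965+995 mod 1009 = 951
Option B: s[2]='b'->'e', delta=(5-2)*7^2 mod 1009 = 147, hash=965+147 mod 1009 = 103
Option C: s[1]='c'->'f', delta=(6-3)*7^3 mod 1009 = 20, hash=965+20 mod 1009 = 985
Option D: s[4]='i'->'d', delta=(4-9)*7^0 mod 1009 = 1004, hash=965+1004 mod 1009 = 960 <-- target
Option E: s[2]='b'->'f', delta=(6-2)*7^2 mod 1009 = 196, hash=965+196 mod 1009 = 152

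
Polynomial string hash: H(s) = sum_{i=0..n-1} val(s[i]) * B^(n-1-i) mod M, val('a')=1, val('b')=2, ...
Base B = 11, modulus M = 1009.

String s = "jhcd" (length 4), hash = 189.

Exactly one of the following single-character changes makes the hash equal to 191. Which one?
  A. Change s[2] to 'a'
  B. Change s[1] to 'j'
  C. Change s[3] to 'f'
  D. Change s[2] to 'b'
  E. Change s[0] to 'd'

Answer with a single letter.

Option A: s[2]='c'->'a', delta=(1-3)*11^1 mod 1009 = 987, hash=189+987 mod 1009 = 167
Option B: s[1]='h'->'j', delta=(10-8)*11^2 mod 1009 = 242, hash=189+242 mod 1009 = 431
Option C: s[3]='d'->'f', delta=(6-4)*11^0 mod 1009 = 2, hash=189+2 mod 1009 = 191 <-- target
Option D: s[2]='c'->'b', delta=(2-3)*11^1 mod 1009 = 998, hash=189+998 mod 1009 = 178
Option E: s[0]='j'->'d', delta=(4-10)*11^3 mod 1009 = 86, hash=189+86 mod 1009 = 275

Answer: C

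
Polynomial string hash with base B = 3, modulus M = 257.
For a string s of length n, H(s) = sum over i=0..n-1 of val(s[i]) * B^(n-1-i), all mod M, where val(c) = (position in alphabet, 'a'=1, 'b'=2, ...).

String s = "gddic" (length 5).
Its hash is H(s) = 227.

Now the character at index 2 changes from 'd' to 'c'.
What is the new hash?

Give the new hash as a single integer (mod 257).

val('d') = 4, val('c') = 3
Position k = 2, exponent = n-1-k = 2
B^2 mod M = 3^2 mod 257 = 9
Delta = (3 - 4) * 9 mod 257 = 248
New hash = (227 + 248) mod 257 = 218

Answer: 218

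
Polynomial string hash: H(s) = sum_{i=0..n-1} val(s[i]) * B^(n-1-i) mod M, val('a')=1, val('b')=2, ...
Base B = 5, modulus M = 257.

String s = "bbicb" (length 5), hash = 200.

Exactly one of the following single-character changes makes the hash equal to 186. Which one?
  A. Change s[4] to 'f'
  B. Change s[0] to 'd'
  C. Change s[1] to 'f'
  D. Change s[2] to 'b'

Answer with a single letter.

Option A: s[4]='b'->'f', delta=(6-2)*5^0 mod 257 = 4, hash=200+4 mod 257 = 204
Option B: s[0]='b'->'d', delta=(4-2)*5^4 mod 257 = 222, hash=200+222 mod 257 = 165
Option C: s[1]='b'->'f', delta=(6-2)*5^3 mod 257 = 243, hash=200+243 mod 257 = 186 <-- target
Option D: s[2]='i'->'b', delta=(2-9)*5^2 mod 257 = 82, hash=200+82 mod 257 = 25

Answer: C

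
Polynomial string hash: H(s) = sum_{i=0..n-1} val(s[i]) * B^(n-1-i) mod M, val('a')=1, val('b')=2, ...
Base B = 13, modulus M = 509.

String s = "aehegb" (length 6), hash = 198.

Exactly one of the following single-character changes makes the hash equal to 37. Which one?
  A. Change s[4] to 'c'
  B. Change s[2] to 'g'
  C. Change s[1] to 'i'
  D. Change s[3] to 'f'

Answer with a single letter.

Option A: s[4]='g'->'c', delta=(3-7)*13^1 mod 509 = 457, hash=198+457 mod 509 = 146
Option B: s[2]='h'->'g', delta=(7-8)*13^3 mod 509 = 348, hash=198+348 mod 509 = 37 <-- target
Option C: s[1]='e'->'i', delta=(9-5)*13^4 mod 509 = 228, hash=198+228 mod 509 = 426
Option D: s[3]='e'->'f', delta=(6-5)*13^2 mod 509 = 169, hash=198+169 mod 509 = 367

Answer: B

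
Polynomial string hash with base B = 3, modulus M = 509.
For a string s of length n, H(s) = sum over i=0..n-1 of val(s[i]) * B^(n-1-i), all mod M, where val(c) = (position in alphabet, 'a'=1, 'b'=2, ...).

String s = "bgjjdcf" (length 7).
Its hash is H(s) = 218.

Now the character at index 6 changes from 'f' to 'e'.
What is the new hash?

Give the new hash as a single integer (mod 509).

val('f') = 6, val('e') = 5
Position k = 6, exponent = n-1-k = 0
B^0 mod M = 3^0 mod 509 = 1
Delta = (5 - 6) * 1 mod 509 = 508
New hash = (218 + 508) mod 509 = 217

Answer: 217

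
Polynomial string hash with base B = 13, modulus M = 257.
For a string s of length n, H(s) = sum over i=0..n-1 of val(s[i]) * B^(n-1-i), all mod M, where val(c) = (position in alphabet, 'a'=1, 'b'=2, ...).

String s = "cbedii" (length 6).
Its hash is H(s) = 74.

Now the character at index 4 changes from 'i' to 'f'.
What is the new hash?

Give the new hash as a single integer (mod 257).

Answer: 35

Derivation:
val('i') = 9, val('f') = 6
Position k = 4, exponent = n-1-k = 1
B^1 mod M = 13^1 mod 257 = 13
Delta = (6 - 9) * 13 mod 257 = 218
New hash = (74 + 218) mod 257 = 35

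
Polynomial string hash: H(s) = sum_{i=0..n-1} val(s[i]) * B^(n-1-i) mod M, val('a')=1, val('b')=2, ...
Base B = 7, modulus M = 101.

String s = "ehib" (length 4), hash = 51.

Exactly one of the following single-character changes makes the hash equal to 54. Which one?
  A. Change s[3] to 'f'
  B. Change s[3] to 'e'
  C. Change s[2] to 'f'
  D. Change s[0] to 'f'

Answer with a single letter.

Option A: s[3]='b'->'f', delta=(6-2)*7^0 mod 101 = 4, hash=51+4 mod 101 = 55
Option B: s[3]='b'->'e', delta=(5-2)*7^0 mod 101 = 3, hash=51+3 mod 101 = 54 <-- target
Option C: s[2]='i'->'f', delta=(6-9)*7^1 mod 101 = 80, hash=51+80 mod 101 = 30
Option D: s[0]='e'->'f', delta=(6-5)*7^3 mod 101 = 40, hash=51+40 mod 101 = 91

Answer: B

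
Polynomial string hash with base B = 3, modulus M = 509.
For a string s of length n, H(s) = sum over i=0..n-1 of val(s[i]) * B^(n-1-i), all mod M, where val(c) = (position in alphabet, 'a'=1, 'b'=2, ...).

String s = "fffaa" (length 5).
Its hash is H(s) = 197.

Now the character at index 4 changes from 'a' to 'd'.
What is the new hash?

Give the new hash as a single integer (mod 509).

val('a') = 1, val('d') = 4
Position k = 4, exponent = n-1-k = 0
B^0 mod M = 3^0 mod 509 = 1
Delta = (4 - 1) * 1 mod 509 = 3
New hash = (197 + 3) mod 509 = 200

Answer: 200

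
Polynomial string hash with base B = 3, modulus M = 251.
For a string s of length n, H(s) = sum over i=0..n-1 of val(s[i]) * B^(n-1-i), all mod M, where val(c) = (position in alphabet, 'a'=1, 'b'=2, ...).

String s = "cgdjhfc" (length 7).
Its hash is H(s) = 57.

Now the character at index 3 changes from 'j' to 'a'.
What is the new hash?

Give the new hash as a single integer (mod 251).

Answer: 65

Derivation:
val('j') = 10, val('a') = 1
Position k = 3, exponent = n-1-k = 3
B^3 mod M = 3^3 mod 251 = 27
Delta = (1 - 10) * 27 mod 251 = 8
New hash = (57 + 8) mod 251 = 65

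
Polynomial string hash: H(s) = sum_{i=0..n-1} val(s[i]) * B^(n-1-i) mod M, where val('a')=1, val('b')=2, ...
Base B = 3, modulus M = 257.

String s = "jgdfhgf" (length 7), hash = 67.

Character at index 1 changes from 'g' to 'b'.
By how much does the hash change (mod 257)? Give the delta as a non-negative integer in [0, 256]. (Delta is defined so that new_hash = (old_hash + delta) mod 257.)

Delta formula: (val(new) - val(old)) * B^(n-1-k) mod M
  val('b') - val('g') = 2 - 7 = -5
  B^(n-1-k) = 3^5 mod 257 = 243
  Delta = -5 * 243 mod 257 = 70

Answer: 70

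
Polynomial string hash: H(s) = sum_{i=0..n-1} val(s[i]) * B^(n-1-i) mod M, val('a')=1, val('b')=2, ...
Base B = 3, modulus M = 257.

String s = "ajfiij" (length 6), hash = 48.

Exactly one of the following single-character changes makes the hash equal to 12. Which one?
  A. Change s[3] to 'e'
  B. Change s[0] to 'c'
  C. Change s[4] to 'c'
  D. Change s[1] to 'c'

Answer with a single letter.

Answer: A

Derivation:
Option A: s[3]='i'->'e', delta=(5-9)*3^2 mod 257 = 221, hash=48+221 mod 257 = 12 <-- target
Option B: s[0]='a'->'c', delta=(3-1)*3^5 mod 257 = 229, hash=48+229 mod 257 = 20
Option C: s[4]='i'->'c', delta=(3-9)*3^1 mod 257 = 239, hash=48+239 mod 257 = 30
Option D: s[1]='j'->'c', delta=(3-10)*3^4 mod 257 = 204, hash=48+204 mod 257 = 252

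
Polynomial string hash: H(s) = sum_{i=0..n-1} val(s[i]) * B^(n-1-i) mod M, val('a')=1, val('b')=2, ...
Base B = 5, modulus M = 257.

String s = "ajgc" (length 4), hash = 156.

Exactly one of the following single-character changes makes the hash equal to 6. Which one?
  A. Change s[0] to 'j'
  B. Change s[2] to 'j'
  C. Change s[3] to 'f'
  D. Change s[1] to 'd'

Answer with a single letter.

Answer: D

Derivation:
Option A: s[0]='a'->'j', delta=(10-1)*5^3 mod 257 = 97, hash=156+97 mod 257 = 253
Option B: s[2]='g'->'j', delta=(10-7)*5^1 mod 257 = 15, hash=156+15 mod 257 = 171
Option C: s[3]='c'->'f', delta=(6-3)*5^0 mod 257 = 3, hash=156+3 mod 257 = 159
Option D: s[1]='j'->'d', delta=(4-10)*5^2 mod 257 = 107, hash=156+107 mod 257 = 6 <-- target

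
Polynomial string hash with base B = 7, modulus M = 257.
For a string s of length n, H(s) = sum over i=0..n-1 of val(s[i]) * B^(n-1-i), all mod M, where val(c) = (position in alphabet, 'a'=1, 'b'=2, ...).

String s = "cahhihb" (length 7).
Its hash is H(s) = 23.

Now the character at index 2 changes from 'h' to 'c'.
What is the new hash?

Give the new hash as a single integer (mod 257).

val('h') = 8, val('c') = 3
Position k = 2, exponent = n-1-k = 4
B^4 mod M = 7^4 mod 257 = 88
Delta = (3 - 8) * 88 mod 257 = 74
New hash = (23 + 74) mod 257 = 97

Answer: 97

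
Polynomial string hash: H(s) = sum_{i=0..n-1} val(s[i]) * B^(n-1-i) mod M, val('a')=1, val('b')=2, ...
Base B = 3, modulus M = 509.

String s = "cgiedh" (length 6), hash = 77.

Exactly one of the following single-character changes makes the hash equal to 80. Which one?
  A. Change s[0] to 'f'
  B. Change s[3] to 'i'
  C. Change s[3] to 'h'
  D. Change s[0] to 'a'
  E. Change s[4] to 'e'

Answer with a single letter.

Option A: s[0]='c'->'f', delta=(6-3)*3^5 mod 509 = 220, hash=77+220 mod 509 = 297
Option B: s[3]='e'->'i', delta=(9-5)*3^2 mod 509 = 36, hash=77+36 mod 509 = 113
Option C: s[3]='e'->'h', delta=(8-5)*3^2 mod 509 = 27, hash=77+27 mod 509 = 104
Option D: s[0]='c'->'a', delta=(1-3)*3^5 mod 509 = 23, hash=77+23 mod 509 = 100
Option E: s[4]='d'->'e', delta=(5-4)*3^1 mod 509 = 3, hash=77+3 mod 509 = 80 <-- target

Answer: E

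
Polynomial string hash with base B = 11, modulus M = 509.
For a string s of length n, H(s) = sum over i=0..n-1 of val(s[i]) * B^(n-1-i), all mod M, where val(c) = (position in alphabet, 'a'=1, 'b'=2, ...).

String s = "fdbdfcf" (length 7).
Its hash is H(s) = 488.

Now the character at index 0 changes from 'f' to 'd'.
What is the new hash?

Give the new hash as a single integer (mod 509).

val('f') = 6, val('d') = 4
Position k = 0, exponent = n-1-k = 6
B^6 mod M = 11^6 mod 509 = 241
Delta = (4 - 6) * 241 mod 509 = 27
New hash = (488 + 27) mod 509 = 6

Answer: 6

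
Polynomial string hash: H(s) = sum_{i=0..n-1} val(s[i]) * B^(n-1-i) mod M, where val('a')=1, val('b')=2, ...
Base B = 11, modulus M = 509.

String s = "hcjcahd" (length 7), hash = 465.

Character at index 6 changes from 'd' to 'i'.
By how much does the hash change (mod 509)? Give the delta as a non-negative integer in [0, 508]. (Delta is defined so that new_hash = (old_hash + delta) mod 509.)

Delta formula: (val(new) - val(old)) * B^(n-1-k) mod M
  val('i') - val('d') = 9 - 4 = 5
  B^(n-1-k) = 11^0 mod 509 = 1
  Delta = 5 * 1 mod 509 = 5

Answer: 5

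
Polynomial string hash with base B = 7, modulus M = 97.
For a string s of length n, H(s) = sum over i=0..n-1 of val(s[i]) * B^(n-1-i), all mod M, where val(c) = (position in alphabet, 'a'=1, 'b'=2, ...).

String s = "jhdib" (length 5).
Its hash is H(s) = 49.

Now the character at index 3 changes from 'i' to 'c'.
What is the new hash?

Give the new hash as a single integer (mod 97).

Answer: 7

Derivation:
val('i') = 9, val('c') = 3
Position k = 3, exponent = n-1-k = 1
B^1 mod M = 7^1 mod 97 = 7
Delta = (3 - 9) * 7 mod 97 = 55
New hash = (49 + 55) mod 97 = 7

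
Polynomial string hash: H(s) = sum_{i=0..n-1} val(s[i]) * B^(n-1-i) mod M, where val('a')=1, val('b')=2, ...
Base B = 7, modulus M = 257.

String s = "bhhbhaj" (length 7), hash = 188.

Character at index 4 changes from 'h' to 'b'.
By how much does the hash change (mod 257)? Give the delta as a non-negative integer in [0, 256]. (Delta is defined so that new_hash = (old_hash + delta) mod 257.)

Delta formula: (val(new) - val(old)) * B^(n-1-k) mod M
  val('b') - val('h') = 2 - 8 = -6
  B^(n-1-k) = 7^2 mod 257 = 49
  Delta = -6 * 49 mod 257 = 220

Answer: 220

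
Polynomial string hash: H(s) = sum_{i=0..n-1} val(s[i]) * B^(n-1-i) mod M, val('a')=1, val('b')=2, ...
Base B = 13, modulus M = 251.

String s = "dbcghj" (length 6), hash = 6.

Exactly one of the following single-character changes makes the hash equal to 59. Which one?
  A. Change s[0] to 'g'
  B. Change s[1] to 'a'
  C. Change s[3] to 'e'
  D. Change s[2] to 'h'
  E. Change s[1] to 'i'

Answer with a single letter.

Answer: B

Derivation:
Option A: s[0]='d'->'g', delta=(7-4)*13^5 mod 251 = 192, hash=6+192 mod 251 = 198
Option B: s[1]='b'->'a', delta=(1-2)*13^4 mod 251 = 53, hash=6+53 mod 251 = 59 <-- target
Option C: s[3]='g'->'e', delta=(5-7)*13^2 mod 251 = 164, hash=6+164 mod 251 = 170
Option D: s[2]='c'->'h', delta=(8-3)*13^3 mod 251 = 192, hash=6+192 mod 251 = 198
Option E: s[1]='b'->'i', delta=(9-2)*13^4 mod 251 = 131, hash=6+131 mod 251 = 137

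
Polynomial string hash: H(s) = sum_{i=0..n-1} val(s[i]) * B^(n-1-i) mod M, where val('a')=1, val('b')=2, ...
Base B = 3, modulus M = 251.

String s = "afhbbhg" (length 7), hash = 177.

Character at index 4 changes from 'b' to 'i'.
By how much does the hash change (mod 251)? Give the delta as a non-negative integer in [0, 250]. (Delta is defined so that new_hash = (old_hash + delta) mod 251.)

Answer: 63

Derivation:
Delta formula: (val(new) - val(old)) * B^(n-1-k) mod M
  val('i') - val('b') = 9 - 2 = 7
  B^(n-1-k) = 3^2 mod 251 = 9
  Delta = 7 * 9 mod 251 = 63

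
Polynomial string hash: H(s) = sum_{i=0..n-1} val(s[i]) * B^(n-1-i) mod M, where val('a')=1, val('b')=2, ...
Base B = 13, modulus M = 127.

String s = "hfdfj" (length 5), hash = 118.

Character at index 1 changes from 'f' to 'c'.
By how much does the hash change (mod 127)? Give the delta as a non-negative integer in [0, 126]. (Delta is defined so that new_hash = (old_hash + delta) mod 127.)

Delta formula: (val(new) - val(old)) * B^(n-1-k) mod M
  val('c') - val('f') = 3 - 6 = -3
  B^(n-1-k) = 13^3 mod 127 = 38
  Delta = -3 * 38 mod 127 = 13

Answer: 13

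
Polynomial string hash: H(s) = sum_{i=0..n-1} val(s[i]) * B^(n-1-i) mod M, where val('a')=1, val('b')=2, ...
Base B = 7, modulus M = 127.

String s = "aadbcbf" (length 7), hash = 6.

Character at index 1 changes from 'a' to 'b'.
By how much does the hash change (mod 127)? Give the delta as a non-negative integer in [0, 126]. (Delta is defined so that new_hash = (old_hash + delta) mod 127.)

Delta formula: (val(new) - val(old)) * B^(n-1-k) mod M
  val('b') - val('a') = 2 - 1 = 1
  B^(n-1-k) = 7^5 mod 127 = 43
  Delta = 1 * 43 mod 127 = 43

Answer: 43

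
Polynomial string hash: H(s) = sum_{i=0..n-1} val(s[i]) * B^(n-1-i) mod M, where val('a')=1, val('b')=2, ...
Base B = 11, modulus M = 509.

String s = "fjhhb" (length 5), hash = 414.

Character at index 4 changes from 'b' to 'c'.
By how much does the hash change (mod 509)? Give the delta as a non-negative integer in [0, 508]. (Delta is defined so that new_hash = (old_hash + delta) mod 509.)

Delta formula: (val(new) - val(old)) * B^(n-1-k) mod M
  val('c') - val('b') = 3 - 2 = 1
  B^(n-1-k) = 11^0 mod 509 = 1
  Delta = 1 * 1 mod 509 = 1

Answer: 1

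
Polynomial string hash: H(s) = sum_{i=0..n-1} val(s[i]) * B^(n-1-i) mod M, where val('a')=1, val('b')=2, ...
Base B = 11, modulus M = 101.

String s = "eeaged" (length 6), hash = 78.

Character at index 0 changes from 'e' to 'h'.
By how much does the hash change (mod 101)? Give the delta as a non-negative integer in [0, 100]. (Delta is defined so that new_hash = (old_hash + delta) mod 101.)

Delta formula: (val(new) - val(old)) * B^(n-1-k) mod M
  val('h') - val('e') = 8 - 5 = 3
  B^(n-1-k) = 11^5 mod 101 = 57
  Delta = 3 * 57 mod 101 = 70

Answer: 70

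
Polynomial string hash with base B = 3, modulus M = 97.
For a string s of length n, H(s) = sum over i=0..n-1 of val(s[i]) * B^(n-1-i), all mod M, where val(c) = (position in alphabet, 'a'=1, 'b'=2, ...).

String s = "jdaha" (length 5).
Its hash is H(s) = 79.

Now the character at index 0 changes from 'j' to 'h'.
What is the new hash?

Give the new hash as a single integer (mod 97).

val('j') = 10, val('h') = 8
Position k = 0, exponent = n-1-k = 4
B^4 mod M = 3^4 mod 97 = 81
Delta = (8 - 10) * 81 mod 97 = 32
New hash = (79 + 32) mod 97 = 14

Answer: 14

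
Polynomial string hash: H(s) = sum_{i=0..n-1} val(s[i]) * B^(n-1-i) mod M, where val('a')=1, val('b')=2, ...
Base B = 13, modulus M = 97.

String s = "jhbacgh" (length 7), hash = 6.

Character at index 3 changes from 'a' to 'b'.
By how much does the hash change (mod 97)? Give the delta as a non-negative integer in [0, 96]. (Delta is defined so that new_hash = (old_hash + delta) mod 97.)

Answer: 63

Derivation:
Delta formula: (val(new) - val(old)) * B^(n-1-k) mod M
  val('b') - val('a') = 2 - 1 = 1
  B^(n-1-k) = 13^3 mod 97 = 63
  Delta = 1 * 63 mod 97 = 63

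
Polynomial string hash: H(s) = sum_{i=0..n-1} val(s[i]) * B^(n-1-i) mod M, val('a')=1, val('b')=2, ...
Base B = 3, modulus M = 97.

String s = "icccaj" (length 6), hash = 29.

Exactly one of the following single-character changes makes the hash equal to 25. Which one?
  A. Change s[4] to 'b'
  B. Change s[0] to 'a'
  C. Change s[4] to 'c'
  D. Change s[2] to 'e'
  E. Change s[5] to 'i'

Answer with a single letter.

Answer: B

Derivation:
Option A: s[4]='a'->'b', delta=(2-1)*3^1 mod 97 = 3, hash=29+3 mod 97 = 32
Option B: s[0]='i'->'a', delta=(1-9)*3^5 mod 97 = 93, hash=29+93 mod 97 = 25 <-- target
Option C: s[4]='a'->'c', delta=(3-1)*3^1 mod 97 = 6, hash=29+6 mod 97 = 35
Option D: s[2]='c'->'e', delta=(5-3)*3^3 mod 97 = 54, hash=29+54 mod 97 = 83
Option E: s[5]='j'->'i', delta=(9-10)*3^0 mod 97 = 96, hash=29+96 mod 97 = 28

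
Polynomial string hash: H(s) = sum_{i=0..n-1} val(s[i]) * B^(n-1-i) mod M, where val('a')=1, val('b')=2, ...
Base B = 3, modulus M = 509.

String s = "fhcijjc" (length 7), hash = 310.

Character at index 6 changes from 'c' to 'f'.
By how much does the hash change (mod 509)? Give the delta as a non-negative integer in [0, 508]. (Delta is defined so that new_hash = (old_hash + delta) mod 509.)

Delta formula: (val(new) - val(old)) * B^(n-1-k) mod M
  val('f') - val('c') = 6 - 3 = 3
  B^(n-1-k) = 3^0 mod 509 = 1
  Delta = 3 * 1 mod 509 = 3

Answer: 3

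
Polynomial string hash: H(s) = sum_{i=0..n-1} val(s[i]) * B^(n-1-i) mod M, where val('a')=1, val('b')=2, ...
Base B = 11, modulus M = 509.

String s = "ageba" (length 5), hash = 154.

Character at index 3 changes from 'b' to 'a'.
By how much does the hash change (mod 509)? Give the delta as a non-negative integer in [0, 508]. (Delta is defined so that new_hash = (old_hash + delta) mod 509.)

Delta formula: (val(new) - val(old)) * B^(n-1-k) mod M
  val('a') - val('b') = 1 - 2 = -1
  B^(n-1-k) = 11^1 mod 509 = 11
  Delta = -1 * 11 mod 509 = 498

Answer: 498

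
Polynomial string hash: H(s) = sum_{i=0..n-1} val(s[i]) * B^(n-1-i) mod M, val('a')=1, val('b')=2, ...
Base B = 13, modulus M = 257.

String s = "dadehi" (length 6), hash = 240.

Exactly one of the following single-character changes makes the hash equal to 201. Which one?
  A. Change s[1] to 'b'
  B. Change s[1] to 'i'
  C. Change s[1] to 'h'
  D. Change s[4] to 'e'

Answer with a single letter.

Answer: D

Derivation:
Option A: s[1]='a'->'b', delta=(2-1)*13^4 mod 257 = 34, hash=240+34 mod 257 = 17
Option B: s[1]='a'->'i', delta=(9-1)*13^4 mod 257 = 15, hash=240+15 mod 257 = 255
Option C: s[1]='a'->'h', delta=(8-1)*13^4 mod 257 = 238, hash=240+238 mod 257 = 221
Option D: s[4]='h'->'e', delta=(5-8)*13^1 mod 257 = 218, hash=240+218 mod 257 = 201 <-- target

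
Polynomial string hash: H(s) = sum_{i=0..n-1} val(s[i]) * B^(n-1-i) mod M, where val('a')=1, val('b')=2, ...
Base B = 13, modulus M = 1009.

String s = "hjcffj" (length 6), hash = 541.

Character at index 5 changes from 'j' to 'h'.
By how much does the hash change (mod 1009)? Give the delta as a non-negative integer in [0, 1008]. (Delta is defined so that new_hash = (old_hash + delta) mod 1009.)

Answer: 1007

Derivation:
Delta formula: (val(new) - val(old)) * B^(n-1-k) mod M
  val('h') - val('j') = 8 - 10 = -2
  B^(n-1-k) = 13^0 mod 1009 = 1
  Delta = -2 * 1 mod 1009 = 1007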